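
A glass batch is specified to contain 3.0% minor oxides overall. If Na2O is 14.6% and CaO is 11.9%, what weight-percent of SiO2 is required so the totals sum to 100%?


Known pieces sum to 100%:
  SiO2 = 100 - (others + Na2O + CaO)
  SiO2 = 100 - (3.0 + 14.6 + 11.9) = 70.5%

70.5%


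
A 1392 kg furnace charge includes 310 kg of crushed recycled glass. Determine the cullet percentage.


Cullet ratio = (cullet mass / total batch mass) * 100
  Ratio = 310 / 1392 * 100 = 22.27%

22.27%


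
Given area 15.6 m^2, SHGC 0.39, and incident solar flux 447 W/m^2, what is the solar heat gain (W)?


Solar heat gain: Q = Area * SHGC * Irradiance
  Q = 15.6 * 0.39 * 447 = 2719.5 W

2719.5 W


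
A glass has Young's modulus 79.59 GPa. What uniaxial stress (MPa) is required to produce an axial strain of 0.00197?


Rearrange E = sigma / epsilon:
  sigma = E * epsilon
  E (MPa) = 79.59 * 1000 = 79590
  sigma = 79590 * 0.00197 = 156.79 MPa

156.79 MPa


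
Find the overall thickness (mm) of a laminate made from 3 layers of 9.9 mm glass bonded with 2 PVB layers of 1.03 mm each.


Total thickness = glass contribution + PVB contribution
  Glass: 3 * 9.9 = 29.7 mm
  PVB: 2 * 1.03 = 2.06 mm
  Total = 29.7 + 2.06 = 31.76 mm

31.76 mm


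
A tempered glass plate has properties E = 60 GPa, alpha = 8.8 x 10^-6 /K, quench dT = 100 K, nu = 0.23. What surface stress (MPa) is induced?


Tempering stress: sigma = E * alpha * dT / (1 - nu)
  E (MPa) = 60 * 1000 = 60000
  Numerator = 60000 * (8.8 x 10^-6) * 100 = 52.8
  Denominator = 1 - 0.23 = 0.77
  sigma = 52.8 / 0.77 = 68.6 MPa

68.6 MPa


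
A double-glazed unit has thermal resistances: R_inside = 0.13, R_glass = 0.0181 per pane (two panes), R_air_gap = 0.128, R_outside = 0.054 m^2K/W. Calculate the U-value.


Total thermal resistance (series):
  R_total = R_in + R_glass + R_air + R_glass + R_out
  R_total = 0.13 + 0.0181 + 0.128 + 0.0181 + 0.054 = 0.3482 m^2K/W
U-value = 1 / R_total = 1 / 0.3482 = 2.872 W/m^2K

2.872 W/m^2K


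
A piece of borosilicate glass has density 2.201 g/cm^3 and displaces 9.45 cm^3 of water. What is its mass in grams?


Rearrange rho = m / V:
  m = rho * V
  m = 2.201 * 9.45 = 20.799 g

20.799 g


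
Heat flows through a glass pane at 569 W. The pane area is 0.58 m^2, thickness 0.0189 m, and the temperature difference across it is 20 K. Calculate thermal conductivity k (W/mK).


Fourier's law rearranged: k = Q * t / (A * dT)
  Numerator = 569 * 0.0189 = 10.7541
  Denominator = 0.58 * 20 = 11.6
  k = 10.7541 / 11.6 = 0.927 W/mK

0.927 W/mK


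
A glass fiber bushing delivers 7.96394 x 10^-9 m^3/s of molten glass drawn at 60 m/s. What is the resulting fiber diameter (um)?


Cross-sectional area from continuity:
  A = Q / v = 7.96394 x 10^-9 / 60 = 1.327323 x 10^-10 m^2
Diameter from circular cross-section:
  d = sqrt(4A / pi) * 10^6 (m -> um)
  d = sqrt(4 * 1.327323 x 10^-10 / pi) * 10^6 = 13.0 um

13.0 um


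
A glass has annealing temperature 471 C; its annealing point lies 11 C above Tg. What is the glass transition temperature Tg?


Rearrange T_anneal = Tg + offset for Tg:
  Tg = T_anneal - offset = 471 - 11 = 460 C

460 C


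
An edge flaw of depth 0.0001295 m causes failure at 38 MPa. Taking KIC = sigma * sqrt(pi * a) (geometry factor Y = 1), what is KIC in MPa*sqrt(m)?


Fracture toughness: KIC = sigma * sqrt(pi * a)
  pi * a = pi * 0.0001295 = 0.000406836
  sqrt(pi * a) = 0.02017
  KIC = 38 * 0.02017 = 0.766 MPa*sqrt(m)

0.766 MPa*sqrt(m)


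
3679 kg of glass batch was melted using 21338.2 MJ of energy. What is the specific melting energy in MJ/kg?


Rearrange E = m * s for s:
  s = E / m
  s = 21338.2 / 3679 = 5.8 MJ/kg

5.8 MJ/kg


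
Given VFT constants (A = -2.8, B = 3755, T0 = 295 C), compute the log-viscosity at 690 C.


VFT equation: log(eta) = A + B / (T - T0)
  T - T0 = 690 - 295 = 395
  B / (T - T0) = 3755 / 395 = 9.506
  log(eta) = -2.8 + 9.506 = 6.706

6.706


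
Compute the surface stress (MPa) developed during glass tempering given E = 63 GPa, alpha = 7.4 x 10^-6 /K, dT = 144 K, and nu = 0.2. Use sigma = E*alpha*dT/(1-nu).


Tempering stress: sigma = E * alpha * dT / (1 - nu)
  E (MPa) = 63 * 1000 = 63000
  Numerator = 63000 * (7.4 x 10^-6) * 144 = 67.1328
  Denominator = 1 - 0.2 = 0.8
  sigma = 67.1328 / 0.8 = 83.9 MPa

83.9 MPa


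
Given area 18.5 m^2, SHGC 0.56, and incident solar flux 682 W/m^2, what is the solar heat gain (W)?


Solar heat gain: Q = Area * SHGC * Irradiance
  Q = 18.5 * 0.56 * 682 = 7065.5 W

7065.5 W


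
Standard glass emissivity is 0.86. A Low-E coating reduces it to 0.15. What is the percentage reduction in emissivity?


Percentage reduction = (1 - coated/uncoated) * 100
  Ratio = 0.15 / 0.86 = 0.1744
  Reduction = (1 - 0.1744) * 100 = 82.6%

82.6%


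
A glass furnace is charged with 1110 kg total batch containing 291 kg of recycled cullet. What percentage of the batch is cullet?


Cullet ratio = (cullet mass / total batch mass) * 100
  Ratio = 291 / 1110 * 100 = 26.22%

26.22%


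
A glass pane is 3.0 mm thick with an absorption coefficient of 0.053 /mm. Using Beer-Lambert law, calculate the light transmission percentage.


Beer-Lambert law: T = exp(-alpha * thickness)
  exponent = -0.053 * 3.0 = -0.159
  T = exp(-0.159) = 0.853
  Percentage = 0.853 * 100 = 85.3%

85.3%


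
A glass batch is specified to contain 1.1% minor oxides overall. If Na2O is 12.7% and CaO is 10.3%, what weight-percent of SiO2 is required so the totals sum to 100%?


Known pieces sum to 100%:
  SiO2 = 100 - (others + Na2O + CaO)
  SiO2 = 100 - (1.1 + 12.7 + 10.3) = 75.9%

75.9%


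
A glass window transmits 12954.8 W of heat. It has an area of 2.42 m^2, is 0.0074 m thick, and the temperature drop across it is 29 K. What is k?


Fourier's law rearranged: k = Q * t / (A * dT)
  Numerator = 12954.8 * 0.0074 = 95.86552
  Denominator = 2.42 * 29 = 70.18
  k = 95.86552 / 70.18 = 1.366 W/mK

1.366 W/mK


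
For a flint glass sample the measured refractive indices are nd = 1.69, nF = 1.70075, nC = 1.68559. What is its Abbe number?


Abbe number formula: Vd = (nd - 1) / (nF - nC)
  nd - 1 = 1.69 - 1 = 0.69
  nF - nC = 1.70075 - 1.68559 = 0.01516
  Vd = 0.69 / 0.01516 = 45.51

45.51


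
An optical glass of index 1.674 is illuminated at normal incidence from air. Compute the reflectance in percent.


Fresnel reflectance at normal incidence:
  R = ((n - 1)/(n + 1))^2
  (n - 1)/(n + 1) = (1.674 - 1)/(1.674 + 1) = 0.252057
  R = 0.252057^2 = 0.0635327
  R(%) = 0.0635327 * 100 = 6.353%

6.353%


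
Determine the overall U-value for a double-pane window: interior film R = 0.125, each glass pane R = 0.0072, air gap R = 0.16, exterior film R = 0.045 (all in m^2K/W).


Total thermal resistance (series):
  R_total = R_in + R_glass + R_air + R_glass + R_out
  R_total = 0.125 + 0.0072 + 0.16 + 0.0072 + 0.045 = 0.3444 m^2K/W
U-value = 1 / R_total = 1 / 0.3444 = 2.904 W/m^2K

2.904 W/m^2K


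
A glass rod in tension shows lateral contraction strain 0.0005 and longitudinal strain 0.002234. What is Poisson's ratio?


Poisson's ratio: nu = lateral strain / axial strain
  nu = 0.0005 / 0.002234 = 0.2238

0.2238


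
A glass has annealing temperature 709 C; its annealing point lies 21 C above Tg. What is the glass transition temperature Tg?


Rearrange T_anneal = Tg + offset for Tg:
  Tg = T_anneal - offset = 709 - 21 = 688 C

688 C


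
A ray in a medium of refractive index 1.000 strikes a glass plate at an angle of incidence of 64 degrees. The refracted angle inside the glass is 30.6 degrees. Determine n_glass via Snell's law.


Apply Snell's law: n1 * sin(theta1) = n2 * sin(theta2)
  n2 = n1 * sin(theta1) / sin(theta2)
  sin(64) = 0.898794
  sin(30.6) = 0.509041
  n2 = 1.000 * 0.898794 / 0.509041 = 1.7657

1.7657


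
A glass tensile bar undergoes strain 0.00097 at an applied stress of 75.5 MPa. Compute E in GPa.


Young's modulus: E = stress / strain
  E = 75.5 MPa / 0.00097 = 77835.05 MPa
Convert to GPa: 77835.05 / 1000 = 77.84 GPa

77.84 GPa


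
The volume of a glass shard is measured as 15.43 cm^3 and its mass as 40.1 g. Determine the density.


Use the definition of density:
  rho = mass / volume
  rho = 40.1 / 15.43 = 2.599 g/cm^3

2.599 g/cm^3


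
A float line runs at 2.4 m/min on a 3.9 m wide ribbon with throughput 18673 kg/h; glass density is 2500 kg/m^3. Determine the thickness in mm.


Ribbon cross-section from mass balance:
  Volume rate = throughput / density = 18673 / 2500 = 7.4692 m^3/h
  thickness = volume rate / (speed * 60 * width), i.e.
  thickness = throughput / (60 * speed * width * density) * 1000
  thickness = 18673 / (60 * 2.4 * 3.9 * 2500) * 1000 = 13.3 mm

13.3 mm


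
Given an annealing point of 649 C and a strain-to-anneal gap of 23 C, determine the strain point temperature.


Strain point = annealing point - difference:
  T_strain = 649 - 23 = 626 C

626 C


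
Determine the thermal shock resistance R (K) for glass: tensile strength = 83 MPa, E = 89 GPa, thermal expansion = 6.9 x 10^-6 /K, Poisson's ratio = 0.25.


Thermal shock resistance: R = sigma * (1 - nu) / (E * alpha)
  Numerator = 83 * (1 - 0.25) = 62.25
  Denominator = 89 * 1000 * (6.9 x 10^-6) = 0.6141
  R = 62.25 / 0.6141 = 101.4 K

101.4 K


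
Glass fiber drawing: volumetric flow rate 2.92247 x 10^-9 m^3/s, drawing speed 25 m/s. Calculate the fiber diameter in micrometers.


Cross-sectional area from continuity:
  A = Q / v = 2.92247 x 10^-9 / 25 = 1.168988 x 10^-10 m^2
Diameter from circular cross-section:
  d = sqrt(4A / pi) * 10^6 (m -> um)
  d = sqrt(4 * 1.168988 x 10^-10 / pi) * 10^6 = 12.2 um

12.2 um


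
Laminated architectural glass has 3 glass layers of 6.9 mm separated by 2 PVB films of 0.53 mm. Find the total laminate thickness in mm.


Total thickness = glass contribution + PVB contribution
  Glass: 3 * 6.9 = 20.7 mm
  PVB: 2 * 0.53 = 1.06 mm
  Total = 20.7 + 1.06 = 21.76 mm

21.76 mm


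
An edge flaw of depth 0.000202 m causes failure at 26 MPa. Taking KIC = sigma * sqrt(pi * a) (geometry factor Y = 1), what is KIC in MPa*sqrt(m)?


Fracture toughness: KIC = sigma * sqrt(pi * a)
  pi * a = pi * 0.000202 = 0.000634602
  sqrt(pi * a) = 0.025191
  KIC = 26 * 0.025191 = 0.655 MPa*sqrt(m)

0.655 MPa*sqrt(m)


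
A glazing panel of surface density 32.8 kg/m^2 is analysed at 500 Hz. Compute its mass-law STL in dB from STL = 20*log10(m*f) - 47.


Mass law: STL = 20 * log10(m * f) - 47
  m * f = 32.8 * 500 = 16400
  log10(16400) = 4.21484
  STL = 20 * 4.21484 - 47 = 84.2968 - 47 = 37.3 dB

37.3 dB


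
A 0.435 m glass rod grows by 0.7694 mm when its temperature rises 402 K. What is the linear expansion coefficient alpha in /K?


Rearrange dL = alpha * L0 * dT for alpha:
  alpha = dL / (L0 * dT)
  alpha = (0.7694 / 1000) / (0.435 * 402) = 0.0000044 /K = 4.4 x 10^-6 /K

4.4 x 10^-6 /K


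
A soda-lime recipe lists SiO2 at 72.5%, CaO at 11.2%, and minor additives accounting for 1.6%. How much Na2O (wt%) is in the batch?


Pieces sum to 100%:
  Na2O = 100 - (SiO2 + CaO + others)
  Na2O = 100 - (72.5 + 11.2 + 1.6) = 14.7%

14.7%


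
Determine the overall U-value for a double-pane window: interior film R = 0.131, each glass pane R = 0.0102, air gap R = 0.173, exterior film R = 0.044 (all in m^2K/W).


Total thermal resistance (series):
  R_total = R_in + R_glass + R_air + R_glass + R_out
  R_total = 0.131 + 0.0102 + 0.173 + 0.0102 + 0.044 = 0.3684 m^2K/W
U-value = 1 / R_total = 1 / 0.3684 = 2.714 W/m^2K

2.714 W/m^2K


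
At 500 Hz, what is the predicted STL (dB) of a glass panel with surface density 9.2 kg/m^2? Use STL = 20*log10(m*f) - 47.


Mass law: STL = 20 * log10(m * f) - 47
  m * f = 9.2 * 500 = 4600
  log10(4600) = 3.66276
  STL = 20 * 3.66276 - 47 = 73.2552 - 47 = 26.3 dB

26.3 dB


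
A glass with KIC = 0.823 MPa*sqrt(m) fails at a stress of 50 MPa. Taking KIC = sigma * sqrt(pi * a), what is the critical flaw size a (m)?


Rearrange KIC = sigma * sqrt(pi * a):
  sqrt(pi * a) = KIC / sigma
  sqrt(pi * a) = 0.823 / 50 = 0.01646
  a = (KIC / sigma)^2 / pi
  a = 0.01646^2 / pi = 0.0000862 m

0.0000862 m


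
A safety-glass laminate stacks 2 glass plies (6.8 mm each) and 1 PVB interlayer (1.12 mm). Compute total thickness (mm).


Total thickness = glass contribution + PVB contribution
  Glass: 2 * 6.8 = 13.6 mm
  PVB: 1 * 1.12 = 1.12 mm
  Total = 13.6 + 1.12 = 14.72 mm

14.72 mm


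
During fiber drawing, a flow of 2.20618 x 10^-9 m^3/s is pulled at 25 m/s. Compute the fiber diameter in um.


Cross-sectional area from continuity:
  A = Q / v = 2.20618 x 10^-9 / 25 = 8.82472 x 10^-11 m^2
Diameter from circular cross-section:
  d = sqrt(4A / pi) * 10^6 (m -> um)
  d = sqrt(4 * 8.82472 x 10^-11 / pi) * 10^6 = 10.6 um

10.6 um


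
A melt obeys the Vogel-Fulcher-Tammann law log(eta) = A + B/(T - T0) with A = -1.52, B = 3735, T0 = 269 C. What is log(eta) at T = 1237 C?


VFT equation: log(eta) = A + B / (T - T0)
  T - T0 = 1237 - 269 = 968
  B / (T - T0) = 3735 / 968 = 3.858
  log(eta) = -1.52 + 3.858 = 2.338

2.338


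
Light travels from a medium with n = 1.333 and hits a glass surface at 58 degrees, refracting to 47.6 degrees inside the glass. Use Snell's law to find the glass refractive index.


Apply Snell's law: n1 * sin(theta1) = n2 * sin(theta2)
  n2 = n1 * sin(theta1) / sin(theta2)
  sin(58) = 0.848048
  sin(47.6) = 0.738455
  n2 = 1.333 * 0.848048 / 0.738455 = 1.5308

1.5308


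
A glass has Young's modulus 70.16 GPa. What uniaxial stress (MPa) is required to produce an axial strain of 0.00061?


Rearrange E = sigma / epsilon:
  sigma = E * epsilon
  E (MPa) = 70.16 * 1000 = 70160
  sigma = 70160 * 0.00061 = 42.8 MPa

42.8 MPa


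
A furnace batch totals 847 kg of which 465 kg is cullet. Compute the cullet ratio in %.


Cullet ratio = (cullet mass / total batch mass) * 100
  Ratio = 465 / 847 * 100 = 54.9%

54.9%


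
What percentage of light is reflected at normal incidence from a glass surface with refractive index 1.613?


Fresnel reflectance at normal incidence:
  R = ((n - 1)/(n + 1))^2
  (n - 1)/(n + 1) = (1.613 - 1)/(1.613 + 1) = 0.234596
  R = 0.234596^2 = 0.0550353
  R(%) = 0.0550353 * 100 = 5.504%

5.504%


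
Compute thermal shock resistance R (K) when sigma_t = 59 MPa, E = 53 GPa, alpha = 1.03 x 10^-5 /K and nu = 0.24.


Thermal shock resistance: R = sigma * (1 - nu) / (E * alpha)
  Numerator = 59 * (1 - 0.24) = 44.84
  Denominator = 53 * 1000 * (1.03 x 10^-5) = 0.5459
  R = 44.84 / 0.5459 = 82.1 K

82.1 K


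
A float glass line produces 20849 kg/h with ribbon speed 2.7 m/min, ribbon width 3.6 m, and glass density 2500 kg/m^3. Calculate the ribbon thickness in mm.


Ribbon cross-section from mass balance:
  Volume rate = throughput / density = 20849 / 2500 = 8.3396 m^3/h
  thickness = volume rate / (speed * 60 * width), i.e.
  thickness = throughput / (60 * speed * width * density) * 1000
  thickness = 20849 / (60 * 2.7 * 3.6 * 2500) * 1000 = 14.3 mm

14.3 mm


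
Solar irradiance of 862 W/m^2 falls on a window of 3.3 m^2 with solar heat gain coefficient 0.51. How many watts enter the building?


Solar heat gain: Q = Area * SHGC * Irradiance
  Q = 3.3 * 0.51 * 862 = 1450.7 W

1450.7 W


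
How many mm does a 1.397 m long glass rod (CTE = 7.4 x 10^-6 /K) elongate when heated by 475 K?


Thermal expansion formula: dL = alpha * L0 * dT
  dL = (7.4 x 10^-6) * 1.397 * 475 = 0.00491046 m
Convert to mm: 0.00491046 * 1000 = 4.9105 mm

4.9105 mm


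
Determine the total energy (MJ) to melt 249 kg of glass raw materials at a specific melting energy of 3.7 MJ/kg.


Total energy = mass * specific energy
  E = 249 * 3.7 = 921.3 MJ

921.3 MJ


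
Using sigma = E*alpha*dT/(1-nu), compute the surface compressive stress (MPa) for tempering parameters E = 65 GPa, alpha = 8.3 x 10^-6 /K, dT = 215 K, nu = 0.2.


Tempering stress: sigma = E * alpha * dT / (1 - nu)
  E (MPa) = 65 * 1000 = 65000
  Numerator = 65000 * (8.3 x 10^-6) * 215 = 115.9925
  Denominator = 1 - 0.2 = 0.8
  sigma = 115.9925 / 0.8 = 145.0 MPa

145.0 MPa


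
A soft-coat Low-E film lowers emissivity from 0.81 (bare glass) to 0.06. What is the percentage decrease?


Percentage reduction = (1 - coated/uncoated) * 100
  Ratio = 0.06 / 0.81 = 0.0741
  Reduction = (1 - 0.0741) * 100 = 92.6%

92.6%


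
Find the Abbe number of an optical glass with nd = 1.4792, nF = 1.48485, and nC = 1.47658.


Abbe number formula: Vd = (nd - 1) / (nF - nC)
  nd - 1 = 1.4792 - 1 = 0.4792
  nF - nC = 1.48485 - 1.47658 = 0.00827
  Vd = 0.4792 / 0.00827 = 57.94

57.94


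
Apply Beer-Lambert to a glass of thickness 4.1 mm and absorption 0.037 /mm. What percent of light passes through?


Beer-Lambert law: T = exp(-alpha * thickness)
  exponent = -0.037 * 4.1 = -0.1517
  T = exp(-0.1517) = 0.8592
  Percentage = 0.8592 * 100 = 85.92%

85.92%


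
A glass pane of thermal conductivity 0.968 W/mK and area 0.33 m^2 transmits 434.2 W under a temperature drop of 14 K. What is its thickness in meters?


Fourier's law: t = k * A * dT / Q
  t = 0.968 * 0.33 * 14 / 434.2
  t = 4.47216 / 434.2 = 0.0103 m

0.0103 m


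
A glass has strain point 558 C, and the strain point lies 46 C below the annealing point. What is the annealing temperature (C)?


T_anneal = T_strain + gap:
  T_anneal = 558 + 46 = 604 C

604 C


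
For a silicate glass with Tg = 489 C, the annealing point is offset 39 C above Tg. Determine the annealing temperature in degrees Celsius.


The annealing temperature is Tg plus the offset:
  T_anneal = 489 + 39 = 528 C

528 C


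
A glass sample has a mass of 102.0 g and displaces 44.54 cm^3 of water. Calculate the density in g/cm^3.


Use the definition of density:
  rho = mass / volume
  rho = 102.0 / 44.54 = 2.29 g/cm^3

2.29 g/cm^3


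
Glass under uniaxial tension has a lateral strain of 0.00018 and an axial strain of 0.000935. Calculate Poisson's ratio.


Poisson's ratio: nu = lateral strain / axial strain
  nu = 0.00018 / 0.000935 = 0.1925

0.1925


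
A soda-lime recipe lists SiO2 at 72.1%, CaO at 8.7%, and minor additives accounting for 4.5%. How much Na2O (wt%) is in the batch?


Pieces sum to 100%:
  Na2O = 100 - (SiO2 + CaO + others)
  Na2O = 100 - (72.1 + 8.7 + 4.5) = 14.7%

14.7%


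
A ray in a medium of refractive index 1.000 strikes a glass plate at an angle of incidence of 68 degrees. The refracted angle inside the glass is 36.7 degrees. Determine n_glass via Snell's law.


Apply Snell's law: n1 * sin(theta1) = n2 * sin(theta2)
  n2 = n1 * sin(theta1) / sin(theta2)
  sin(68) = 0.927184
  sin(36.7) = 0.597625
  n2 = 1.000 * 0.927184 / 0.597625 = 1.5514

1.5514


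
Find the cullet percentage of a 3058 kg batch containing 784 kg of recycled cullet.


Cullet ratio = (cullet mass / total batch mass) * 100
  Ratio = 784 / 3058 * 100 = 25.64%

25.64%


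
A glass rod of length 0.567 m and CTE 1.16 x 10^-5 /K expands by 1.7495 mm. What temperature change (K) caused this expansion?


Rearrange dL = alpha * L0 * dT for dT:
  dT = dL / (alpha * L0)
  dL (m) = 1.7495 / 1000 = 0.0017495
  dT = 0.0017495 / ((1.16 x 10^-5) * 0.567) = 266.0 K

266.0 K


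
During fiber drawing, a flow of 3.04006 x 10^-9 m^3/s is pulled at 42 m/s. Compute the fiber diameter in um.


Cross-sectional area from continuity:
  A = Q / v = 3.04006 x 10^-9 / 42 = 7.238238 x 10^-11 m^2
Diameter from circular cross-section:
  d = sqrt(4A / pi) * 10^6 (m -> um)
  d = sqrt(4 * 7.238238 x 10^-11 / pi) * 10^6 = 9.6 um

9.6 um


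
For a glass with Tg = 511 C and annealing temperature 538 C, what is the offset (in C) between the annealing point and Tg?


Offset = T_anneal - Tg:
  offset = 538 - 511 = 27 C

27 C


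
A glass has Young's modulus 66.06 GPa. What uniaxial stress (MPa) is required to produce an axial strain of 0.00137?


Rearrange E = sigma / epsilon:
  sigma = E * epsilon
  E (MPa) = 66.06 * 1000 = 66060
  sigma = 66060 * 0.00137 = 90.5 MPa

90.5 MPa


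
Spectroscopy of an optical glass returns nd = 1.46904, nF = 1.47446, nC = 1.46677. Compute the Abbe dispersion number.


Abbe number formula: Vd = (nd - 1) / (nF - nC)
  nd - 1 = 1.46904 - 1 = 0.46904
  nF - nC = 1.47446 - 1.46677 = 0.00769
  Vd = 0.46904 / 0.00769 = 60.99

60.99


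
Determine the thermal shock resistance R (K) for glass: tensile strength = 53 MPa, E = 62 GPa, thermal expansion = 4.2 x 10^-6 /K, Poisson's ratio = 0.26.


Thermal shock resistance: R = sigma * (1 - nu) / (E * alpha)
  Numerator = 53 * (1 - 0.26) = 39.22
  Denominator = 62 * 1000 * (4.2 x 10^-6) = 0.2604
  R = 39.22 / 0.2604 = 150.6 K

150.6 K


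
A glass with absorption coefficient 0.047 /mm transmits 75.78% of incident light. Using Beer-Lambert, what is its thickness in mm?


Rearrange T = exp(-alpha * thickness):
  thickness = -ln(T) / alpha
  T = 75.78/100 = 0.7578
  ln(T) = -0.27734
  -ln(T) = 0.27734
  thickness = 0.27734 / 0.047 = 5.9 mm

5.9 mm


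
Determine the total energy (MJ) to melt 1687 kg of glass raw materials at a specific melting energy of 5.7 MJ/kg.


Total energy = mass * specific energy
  E = 1687 * 5.7 = 9615.9 MJ

9615.9 MJ


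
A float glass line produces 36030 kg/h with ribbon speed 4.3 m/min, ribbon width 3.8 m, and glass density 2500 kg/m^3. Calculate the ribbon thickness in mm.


Ribbon cross-section from mass balance:
  Volume rate = throughput / density = 36030 / 2500 = 14.412 m^3/h
  thickness = volume rate / (speed * 60 * width), i.e.
  thickness = throughput / (60 * speed * width * density) * 1000
  thickness = 36030 / (60 * 4.3 * 3.8 * 2500) * 1000 = 14.7 mm

14.7 mm


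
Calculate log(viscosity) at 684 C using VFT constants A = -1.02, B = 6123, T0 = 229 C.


VFT equation: log(eta) = A + B / (T - T0)
  T - T0 = 684 - 229 = 455
  B / (T - T0) = 6123 / 455 = 13.457
  log(eta) = -1.02 + 13.457 = 12.437

12.437


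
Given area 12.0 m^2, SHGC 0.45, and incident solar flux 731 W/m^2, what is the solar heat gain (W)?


Solar heat gain: Q = Area * SHGC * Irradiance
  Q = 12.0 * 0.45 * 731 = 3947.4 W

3947.4 W


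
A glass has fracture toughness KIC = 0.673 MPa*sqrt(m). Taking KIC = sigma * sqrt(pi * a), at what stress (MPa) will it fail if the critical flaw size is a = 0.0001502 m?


Rearrange KIC = sigma * sqrt(pi * a):
  sigma = KIC / sqrt(pi * a)
  sqrt(pi * 0.0001502) = 0.021722
  sigma = 0.673 / 0.021722 = 30.98 MPa

30.98 MPa


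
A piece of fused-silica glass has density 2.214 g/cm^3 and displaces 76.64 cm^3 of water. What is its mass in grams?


Rearrange rho = m / V:
  m = rho * V
  m = 2.214 * 76.64 = 169.681 g

169.681 g


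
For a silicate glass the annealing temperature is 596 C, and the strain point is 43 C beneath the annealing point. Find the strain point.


Strain point = annealing point - difference:
  T_strain = 596 - 43 = 553 C

553 C


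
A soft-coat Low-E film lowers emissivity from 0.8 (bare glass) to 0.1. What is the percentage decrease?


Percentage reduction = (1 - coated/uncoated) * 100
  Ratio = 0.1 / 0.8 = 0.125
  Reduction = (1 - 0.125) * 100 = 87.5%

87.5%


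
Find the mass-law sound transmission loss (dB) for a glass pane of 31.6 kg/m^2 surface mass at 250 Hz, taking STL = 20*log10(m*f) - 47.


Mass law: STL = 20 * log10(m * f) - 47
  m * f = 31.6 * 250 = 7900
  log10(7900) = 3.89763
  STL = 20 * 3.89763 - 47 = 77.9526 - 47 = 31.0 dB

31.0 dB


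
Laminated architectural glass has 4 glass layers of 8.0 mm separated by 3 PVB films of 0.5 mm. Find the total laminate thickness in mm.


Total thickness = glass contribution + PVB contribution
  Glass: 4 * 8.0 = 32.0 mm
  PVB: 3 * 0.5 = 1.5 mm
  Total = 32.0 + 1.5 = 33.5 mm

33.5 mm


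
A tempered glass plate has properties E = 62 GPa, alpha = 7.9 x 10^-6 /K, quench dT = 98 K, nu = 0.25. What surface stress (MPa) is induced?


Tempering stress: sigma = E * alpha * dT / (1 - nu)
  E (MPa) = 62 * 1000 = 62000
  Numerator = 62000 * (7.9 x 10^-6) * 98 = 48.0004
  Denominator = 1 - 0.25 = 0.75
  sigma = 48.0004 / 0.75 = 64.0 MPa

64.0 MPa


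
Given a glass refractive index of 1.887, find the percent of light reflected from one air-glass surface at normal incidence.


Fresnel reflectance at normal incidence:
  R = ((n - 1)/(n + 1))^2
  (n - 1)/(n + 1) = (1.887 - 1)/(1.887 + 1) = 0.307239
  R = 0.307239^2 = 0.0943958
  R(%) = 0.0943958 * 100 = 9.44%

9.44%


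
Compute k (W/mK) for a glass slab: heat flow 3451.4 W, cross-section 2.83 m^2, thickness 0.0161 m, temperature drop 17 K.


Fourier's law rearranged: k = Q * t / (A * dT)
  Numerator = 3451.4 * 0.0161 = 55.56754
  Denominator = 2.83 * 17 = 48.11
  k = 55.56754 / 48.11 = 1.155 W/mK

1.155 W/mK


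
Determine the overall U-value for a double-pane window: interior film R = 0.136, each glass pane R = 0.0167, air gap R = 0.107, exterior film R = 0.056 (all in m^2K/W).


Total thermal resistance (series):
  R_total = R_in + R_glass + R_air + R_glass + R_out
  R_total = 0.136 + 0.0167 + 0.107 + 0.0167 + 0.056 = 0.3324 m^2K/W
U-value = 1 / R_total = 1 / 0.3324 = 3.008 W/m^2K

3.008 W/m^2K


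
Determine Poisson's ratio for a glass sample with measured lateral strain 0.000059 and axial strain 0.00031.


Poisson's ratio: nu = lateral strain / axial strain
  nu = 0.000059 / 0.00031 = 0.1903

0.1903


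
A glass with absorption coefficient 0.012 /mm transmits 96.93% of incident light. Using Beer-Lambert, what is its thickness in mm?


Rearrange T = exp(-alpha * thickness):
  thickness = -ln(T) / alpha
  T = 96.93/100 = 0.9693
  ln(T) = -0.03118
  -ln(T) = 0.03118
  thickness = 0.03118 / 0.012 = 2.6 mm

2.6 mm


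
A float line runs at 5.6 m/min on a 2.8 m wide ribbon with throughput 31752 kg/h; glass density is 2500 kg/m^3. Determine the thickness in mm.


Ribbon cross-section from mass balance:
  Volume rate = throughput / density = 31752 / 2500 = 12.7008 m^3/h
  thickness = volume rate / (speed * 60 * width), i.e.
  thickness = throughput / (60 * speed * width * density) * 1000
  thickness = 31752 / (60 * 5.6 * 2.8 * 2500) * 1000 = 13.5 mm

13.5 mm


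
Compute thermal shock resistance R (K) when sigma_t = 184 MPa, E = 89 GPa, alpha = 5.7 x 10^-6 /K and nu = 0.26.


Thermal shock resistance: R = sigma * (1 - nu) / (E * alpha)
  Numerator = 184 * (1 - 0.26) = 136.16
  Denominator = 89 * 1000 * (5.7 x 10^-6) = 0.5073
  R = 136.16 / 0.5073 = 268.4 K

268.4 K


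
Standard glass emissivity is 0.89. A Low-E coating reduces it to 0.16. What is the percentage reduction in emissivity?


Percentage reduction = (1 - coated/uncoated) * 100
  Ratio = 0.16 / 0.89 = 0.1798
  Reduction = (1 - 0.1798) * 100 = 82.0%

82.0%


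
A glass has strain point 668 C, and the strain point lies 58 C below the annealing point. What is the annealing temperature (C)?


T_anneal = T_strain + gap:
  T_anneal = 668 + 58 = 726 C

726 C


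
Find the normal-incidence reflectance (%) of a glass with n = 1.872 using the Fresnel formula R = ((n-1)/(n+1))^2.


Fresnel reflectance at normal incidence:
  R = ((n - 1)/(n + 1))^2
  (n - 1)/(n + 1) = (1.872 - 1)/(1.872 + 1) = 0.303621
  R = 0.303621^2 = 0.0921857
  R(%) = 0.0921857 * 100 = 9.219%

9.219%


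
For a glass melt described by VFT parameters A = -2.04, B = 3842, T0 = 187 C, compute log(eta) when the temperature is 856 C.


VFT equation: log(eta) = A + B / (T - T0)
  T - T0 = 856 - 187 = 669
  B / (T - T0) = 3842 / 669 = 5.743
  log(eta) = -2.04 + 5.743 = 3.703

3.703


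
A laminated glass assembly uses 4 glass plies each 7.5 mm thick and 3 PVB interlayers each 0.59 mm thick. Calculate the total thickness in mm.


Total thickness = glass contribution + PVB contribution
  Glass: 4 * 7.5 = 30.0 mm
  PVB: 3 * 0.59 = 1.77 mm
  Total = 30.0 + 1.77 = 31.77 mm

31.77 mm


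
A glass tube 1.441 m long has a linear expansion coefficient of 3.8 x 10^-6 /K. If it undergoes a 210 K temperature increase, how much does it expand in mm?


Thermal expansion formula: dL = alpha * L0 * dT
  dL = (3.8 x 10^-6) * 1.441 * 210 = 0.00114992 m
Convert to mm: 0.00114992 * 1000 = 1.1499 mm

1.1499 mm


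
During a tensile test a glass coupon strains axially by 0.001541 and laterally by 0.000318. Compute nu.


Poisson's ratio: nu = lateral strain / axial strain
  nu = 0.000318 / 0.001541 = 0.2064

0.2064


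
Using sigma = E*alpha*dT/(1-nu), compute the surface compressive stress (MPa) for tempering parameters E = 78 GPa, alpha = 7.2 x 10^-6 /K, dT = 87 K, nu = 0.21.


Tempering stress: sigma = E * alpha * dT / (1 - nu)
  E (MPa) = 78 * 1000 = 78000
  Numerator = 78000 * (7.2 x 10^-6) * 87 = 48.8592
  Denominator = 1 - 0.21 = 0.79
  sigma = 48.8592 / 0.79 = 61.8 MPa

61.8 MPa


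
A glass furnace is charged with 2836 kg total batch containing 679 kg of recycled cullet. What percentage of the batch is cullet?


Cullet ratio = (cullet mass / total batch mass) * 100
  Ratio = 679 / 2836 * 100 = 23.94%

23.94%


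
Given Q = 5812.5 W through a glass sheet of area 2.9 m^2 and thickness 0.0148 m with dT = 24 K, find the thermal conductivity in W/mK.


Fourier's law rearranged: k = Q * t / (A * dT)
  Numerator = 5812.5 * 0.0148 = 86.025
  Denominator = 2.9 * 24 = 69.6
  k = 86.025 / 69.6 = 1.236 W/mK

1.236 W/mK


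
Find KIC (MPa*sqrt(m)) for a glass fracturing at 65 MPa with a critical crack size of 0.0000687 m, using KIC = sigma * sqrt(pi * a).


Fracture toughness: KIC = sigma * sqrt(pi * a)
  pi * a = pi * 0.0000687 = 0.000215827
  sqrt(pi * a) = 0.014691
  KIC = 65 * 0.014691 = 0.955 MPa*sqrt(m)

0.955 MPa*sqrt(m)


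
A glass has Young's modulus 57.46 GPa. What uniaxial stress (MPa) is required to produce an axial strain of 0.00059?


Rearrange E = sigma / epsilon:
  sigma = E * epsilon
  E (MPa) = 57.46 * 1000 = 57460
  sigma = 57460 * 0.00059 = 33.9 MPa

33.9 MPa


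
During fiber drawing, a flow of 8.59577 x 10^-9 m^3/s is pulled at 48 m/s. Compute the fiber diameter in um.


Cross-sectional area from continuity:
  A = Q / v = 8.59577 x 10^-9 / 48 = 1.790785 x 10^-10 m^2
Diameter from circular cross-section:
  d = sqrt(4A / pi) * 10^6 (m -> um)
  d = sqrt(4 * 1.790785 x 10^-10 / pi) * 10^6 = 15.1 um

15.1 um


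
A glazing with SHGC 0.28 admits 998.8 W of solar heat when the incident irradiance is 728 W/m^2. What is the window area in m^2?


Rearrange Q = Area * SHGC * Irradiance:
  Area = Q / (SHGC * Irradiance)
  Area = 998.8 / (0.28 * 728) = 4.9 m^2

4.9 m^2


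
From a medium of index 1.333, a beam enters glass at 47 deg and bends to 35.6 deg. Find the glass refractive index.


Apply Snell's law: n1 * sin(theta1) = n2 * sin(theta2)
  n2 = n1 * sin(theta1) / sin(theta2)
  sin(47) = 0.731354
  sin(35.6) = 0.582123
  n2 = 1.333 * 0.731354 / 0.582123 = 1.6747

1.6747


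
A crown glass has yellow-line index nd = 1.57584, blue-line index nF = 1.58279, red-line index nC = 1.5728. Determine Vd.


Abbe number formula: Vd = (nd - 1) / (nF - nC)
  nd - 1 = 1.57584 - 1 = 0.57584
  nF - nC = 1.58279 - 1.5728 = 0.00999
  Vd = 0.57584 / 0.00999 = 57.64

57.64


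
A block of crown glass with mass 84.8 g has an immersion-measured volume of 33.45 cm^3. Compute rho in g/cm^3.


Use the definition of density:
  rho = mass / volume
  rho = 84.8 / 33.45 = 2.535 g/cm^3

2.535 g/cm^3


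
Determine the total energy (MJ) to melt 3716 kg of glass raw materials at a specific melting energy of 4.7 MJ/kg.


Total energy = mass * specific energy
  E = 3716 * 4.7 = 17465.2 MJ

17465.2 MJ


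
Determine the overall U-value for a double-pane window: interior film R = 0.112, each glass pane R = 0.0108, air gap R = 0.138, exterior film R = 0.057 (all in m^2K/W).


Total thermal resistance (series):
  R_total = R_in + R_glass + R_air + R_glass + R_out
  R_total = 0.112 + 0.0108 + 0.138 + 0.0108 + 0.057 = 0.3286 m^2K/W
U-value = 1 / R_total = 1 / 0.3286 = 3.043 W/m^2K

3.043 W/m^2K


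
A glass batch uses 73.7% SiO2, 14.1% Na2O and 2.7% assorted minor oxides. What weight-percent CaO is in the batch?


Pieces sum to 100%:
  CaO = 100 - (SiO2 + Na2O + others)
  CaO = 100 - (73.7 + 14.1 + 2.7) = 9.5%

9.5%


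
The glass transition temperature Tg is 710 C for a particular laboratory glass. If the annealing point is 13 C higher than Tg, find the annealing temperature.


The annealing temperature is Tg plus the offset:
  T_anneal = 710 + 13 = 723 C

723 C


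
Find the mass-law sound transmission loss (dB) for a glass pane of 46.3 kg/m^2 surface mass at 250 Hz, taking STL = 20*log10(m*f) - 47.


Mass law: STL = 20 * log10(m * f) - 47
  m * f = 46.3 * 250 = 11575
  log10(11575) = 4.06352
  STL = 20 * 4.06352 - 47 = 81.2704 - 47 = 34.3 dB

34.3 dB


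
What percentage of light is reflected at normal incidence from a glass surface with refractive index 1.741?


Fresnel reflectance at normal incidence:
  R = ((n - 1)/(n + 1))^2
  (n - 1)/(n + 1) = (1.741 - 1)/(1.741 + 1) = 0.270339
  R = 0.270339^2 = 0.0730832
  R(%) = 0.0730832 * 100 = 7.308%

7.308%


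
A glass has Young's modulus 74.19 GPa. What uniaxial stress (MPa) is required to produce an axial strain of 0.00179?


Rearrange E = sigma / epsilon:
  sigma = E * epsilon
  E (MPa) = 74.19 * 1000 = 74190
  sigma = 74190 * 0.00179 = 132.8 MPa

132.8 MPa


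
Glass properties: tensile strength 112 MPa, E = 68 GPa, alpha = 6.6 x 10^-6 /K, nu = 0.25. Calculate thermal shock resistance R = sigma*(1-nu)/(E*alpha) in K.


Thermal shock resistance: R = sigma * (1 - nu) / (E * alpha)
  Numerator = 112 * (1 - 0.25) = 84.0
  Denominator = 68 * 1000 * (6.6 x 10^-6) = 0.4488
  R = 84.0 / 0.4488 = 187.2 K

187.2 K


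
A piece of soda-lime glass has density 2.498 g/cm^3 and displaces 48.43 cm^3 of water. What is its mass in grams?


Rearrange rho = m / V:
  m = rho * V
  m = 2.498 * 48.43 = 120.978 g

120.978 g


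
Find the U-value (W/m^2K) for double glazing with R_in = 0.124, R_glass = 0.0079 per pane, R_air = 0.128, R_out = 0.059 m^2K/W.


Total thermal resistance (series):
  R_total = R_in + R_glass + R_air + R_glass + R_out
  R_total = 0.124 + 0.0079 + 0.128 + 0.0079 + 0.059 = 0.3268 m^2K/W
U-value = 1 / R_total = 1 / 0.3268 = 3.06 W/m^2K

3.06 W/m^2K


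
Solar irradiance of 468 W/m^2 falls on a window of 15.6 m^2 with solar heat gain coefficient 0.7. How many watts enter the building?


Solar heat gain: Q = Area * SHGC * Irradiance
  Q = 15.6 * 0.7 * 468 = 5110.6 W

5110.6 W


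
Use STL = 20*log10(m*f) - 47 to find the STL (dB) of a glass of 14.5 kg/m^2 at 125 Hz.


Mass law: STL = 20 * log10(m * f) - 47
  m * f = 14.5 * 125 = 1812.5
  log10(1812.5) = 3.25828
  STL = 20 * 3.25828 - 47 = 65.1656 - 47 = 18.2 dB

18.2 dB


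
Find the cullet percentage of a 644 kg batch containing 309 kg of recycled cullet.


Cullet ratio = (cullet mass / total batch mass) * 100
  Ratio = 309 / 644 * 100 = 47.98%

47.98%


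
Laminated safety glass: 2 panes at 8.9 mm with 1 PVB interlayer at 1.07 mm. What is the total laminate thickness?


Total thickness = glass contribution + PVB contribution
  Glass: 2 * 8.9 = 17.8 mm
  PVB: 1 * 1.07 = 1.07 mm
  Total = 17.8 + 1.07 = 18.87 mm

18.87 mm


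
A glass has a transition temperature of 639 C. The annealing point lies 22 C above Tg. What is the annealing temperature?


The annealing temperature is Tg plus the offset:
  T_anneal = 639 + 22 = 661 C

661 C


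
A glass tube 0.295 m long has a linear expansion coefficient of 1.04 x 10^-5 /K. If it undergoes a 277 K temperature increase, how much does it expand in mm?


Thermal expansion formula: dL = alpha * L0 * dT
  dL = (1.04 x 10^-5) * 0.295 * 277 = 0.00084984 m
Convert to mm: 0.00084984 * 1000 = 0.8498 mm

0.8498 mm


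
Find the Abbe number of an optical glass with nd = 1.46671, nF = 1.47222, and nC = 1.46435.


Abbe number formula: Vd = (nd - 1) / (nF - nC)
  nd - 1 = 1.46671 - 1 = 0.46671
  nF - nC = 1.47222 - 1.46435 = 0.00787
  Vd = 0.46671 / 0.00787 = 59.3

59.3


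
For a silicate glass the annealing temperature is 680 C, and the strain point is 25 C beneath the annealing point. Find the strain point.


Strain point = annealing point - difference:
  T_strain = 680 - 25 = 655 C

655 C


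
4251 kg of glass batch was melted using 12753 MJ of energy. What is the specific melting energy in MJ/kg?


Rearrange E = m * s for s:
  s = E / m
  s = 12753 / 4251 = 3.0 MJ/kg

3.0 MJ/kg


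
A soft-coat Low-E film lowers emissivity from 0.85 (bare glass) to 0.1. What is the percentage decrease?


Percentage reduction = (1 - coated/uncoated) * 100
  Ratio = 0.1 / 0.85 = 0.1176
  Reduction = (1 - 0.1176) * 100 = 88.2%

88.2%


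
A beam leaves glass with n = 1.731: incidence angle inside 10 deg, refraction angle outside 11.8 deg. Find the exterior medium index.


Apply Snell's law: n1 * sin(theta1) = n2 * sin(theta2)
  n2 = n1 * sin(theta1) / sin(theta2)
  sin(10) = 0.173648
  sin(11.8) = 0.204496
  n2 = 1.731 * 0.173648 / 0.204496 = 1.4699

1.4699


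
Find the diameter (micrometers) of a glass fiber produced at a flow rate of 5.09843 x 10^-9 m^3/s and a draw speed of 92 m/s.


Cross-sectional area from continuity:
  A = Q / v = 5.09843 x 10^-9 / 92 = 5.541772 x 10^-11 m^2
Diameter from circular cross-section:
  d = sqrt(4A / pi) * 10^6 (m -> um)
  d = sqrt(4 * 5.541772 x 10^-11 / pi) * 10^6 = 8.4 um

8.4 um


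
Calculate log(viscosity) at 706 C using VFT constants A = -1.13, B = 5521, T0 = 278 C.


VFT equation: log(eta) = A + B / (T - T0)
  T - T0 = 706 - 278 = 428
  B / (T - T0) = 5521 / 428 = 12.9
  log(eta) = -1.13 + 12.9 = 11.77

11.77


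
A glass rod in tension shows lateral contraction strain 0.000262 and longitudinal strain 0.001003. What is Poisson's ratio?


Poisson's ratio: nu = lateral strain / axial strain
  nu = 0.000262 / 0.001003 = 0.2612

0.2612


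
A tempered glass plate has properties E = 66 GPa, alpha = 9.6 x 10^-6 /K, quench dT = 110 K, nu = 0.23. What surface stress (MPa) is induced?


Tempering stress: sigma = E * alpha * dT / (1 - nu)
  E (MPa) = 66 * 1000 = 66000
  Numerator = 66000 * (9.6 x 10^-6) * 110 = 69.696
  Denominator = 1 - 0.23 = 0.77
  sigma = 69.696 / 0.77 = 90.5 MPa

90.5 MPa


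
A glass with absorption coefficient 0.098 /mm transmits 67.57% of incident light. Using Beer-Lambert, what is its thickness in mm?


Rearrange T = exp(-alpha * thickness):
  thickness = -ln(T) / alpha
  T = 67.57/100 = 0.6757
  ln(T) = -0.39201
  -ln(T) = 0.39201
  thickness = 0.39201 / 0.098 = 4.0 mm

4.0 mm


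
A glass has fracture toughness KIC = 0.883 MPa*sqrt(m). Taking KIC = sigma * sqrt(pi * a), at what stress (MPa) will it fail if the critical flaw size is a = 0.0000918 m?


Rearrange KIC = sigma * sqrt(pi * a):
  sigma = KIC / sqrt(pi * a)
  sqrt(pi * 0.0000918) = 0.016982
  sigma = 0.883 / 0.016982 = 52.0 MPa

52.0 MPa


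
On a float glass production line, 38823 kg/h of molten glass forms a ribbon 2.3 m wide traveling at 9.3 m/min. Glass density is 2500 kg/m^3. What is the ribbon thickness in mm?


Ribbon cross-section from mass balance:
  Volume rate = throughput / density = 38823 / 2500 = 15.5292 m^3/h
  thickness = volume rate / (speed * 60 * width), i.e.
  thickness = throughput / (60 * speed * width * density) * 1000
  thickness = 38823 / (60 * 9.3 * 2.3 * 2500) * 1000 = 12.1 mm

12.1 mm


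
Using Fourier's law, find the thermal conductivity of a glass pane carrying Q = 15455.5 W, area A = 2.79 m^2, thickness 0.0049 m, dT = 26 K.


Fourier's law rearranged: k = Q * t / (A * dT)
  Numerator = 15455.5 * 0.0049 = 75.73195
  Denominator = 2.79 * 26 = 72.54
  k = 75.73195 / 72.54 = 1.044 W/mK

1.044 W/mK


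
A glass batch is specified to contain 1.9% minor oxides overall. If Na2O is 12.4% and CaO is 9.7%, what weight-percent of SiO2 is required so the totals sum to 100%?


Known pieces sum to 100%:
  SiO2 = 100 - (others + Na2O + CaO)
  SiO2 = 100 - (1.9 + 12.4 + 9.7) = 76.0%

76.0%
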